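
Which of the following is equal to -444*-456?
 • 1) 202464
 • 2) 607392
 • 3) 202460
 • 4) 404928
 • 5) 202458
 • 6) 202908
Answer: 1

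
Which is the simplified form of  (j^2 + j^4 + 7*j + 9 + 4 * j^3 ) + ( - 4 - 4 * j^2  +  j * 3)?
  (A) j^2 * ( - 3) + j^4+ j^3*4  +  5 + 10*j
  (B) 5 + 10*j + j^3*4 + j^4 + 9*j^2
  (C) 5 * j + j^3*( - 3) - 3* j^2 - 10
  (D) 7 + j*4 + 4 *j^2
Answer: A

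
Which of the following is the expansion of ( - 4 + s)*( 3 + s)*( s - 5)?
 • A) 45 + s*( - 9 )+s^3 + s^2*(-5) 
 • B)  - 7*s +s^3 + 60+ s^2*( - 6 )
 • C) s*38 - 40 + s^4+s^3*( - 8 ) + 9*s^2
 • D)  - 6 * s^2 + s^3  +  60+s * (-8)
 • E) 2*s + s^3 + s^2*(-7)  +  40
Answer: B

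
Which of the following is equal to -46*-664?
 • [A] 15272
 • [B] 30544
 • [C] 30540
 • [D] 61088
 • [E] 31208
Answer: B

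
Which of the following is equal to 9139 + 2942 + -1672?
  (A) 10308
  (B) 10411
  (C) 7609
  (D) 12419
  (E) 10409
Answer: E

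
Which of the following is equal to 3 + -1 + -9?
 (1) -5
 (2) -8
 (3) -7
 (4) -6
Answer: 3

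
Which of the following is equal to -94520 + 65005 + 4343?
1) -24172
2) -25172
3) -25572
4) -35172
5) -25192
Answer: 2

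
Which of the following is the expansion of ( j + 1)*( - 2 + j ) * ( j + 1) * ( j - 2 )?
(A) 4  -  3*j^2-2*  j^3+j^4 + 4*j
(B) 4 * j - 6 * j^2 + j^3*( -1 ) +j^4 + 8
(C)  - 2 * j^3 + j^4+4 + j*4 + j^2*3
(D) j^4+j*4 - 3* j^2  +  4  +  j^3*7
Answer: A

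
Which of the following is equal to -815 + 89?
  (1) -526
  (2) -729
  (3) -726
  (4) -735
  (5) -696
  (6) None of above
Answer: 3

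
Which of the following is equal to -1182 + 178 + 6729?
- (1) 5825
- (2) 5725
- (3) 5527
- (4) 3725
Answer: 2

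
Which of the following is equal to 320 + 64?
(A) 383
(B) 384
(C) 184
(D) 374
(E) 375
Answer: B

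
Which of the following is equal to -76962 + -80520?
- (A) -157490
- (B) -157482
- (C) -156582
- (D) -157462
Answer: B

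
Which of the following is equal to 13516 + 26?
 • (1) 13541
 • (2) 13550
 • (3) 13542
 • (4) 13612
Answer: 3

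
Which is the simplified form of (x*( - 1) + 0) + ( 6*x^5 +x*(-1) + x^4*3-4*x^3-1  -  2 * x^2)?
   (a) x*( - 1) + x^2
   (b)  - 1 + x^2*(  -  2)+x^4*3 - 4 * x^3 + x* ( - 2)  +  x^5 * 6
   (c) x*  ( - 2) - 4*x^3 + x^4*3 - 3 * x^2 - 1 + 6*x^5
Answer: b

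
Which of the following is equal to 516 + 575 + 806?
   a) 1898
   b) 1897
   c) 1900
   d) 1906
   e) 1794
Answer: b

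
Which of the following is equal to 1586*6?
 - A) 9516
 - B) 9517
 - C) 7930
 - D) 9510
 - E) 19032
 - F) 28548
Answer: A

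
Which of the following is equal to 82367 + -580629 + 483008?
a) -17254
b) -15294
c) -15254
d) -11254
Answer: c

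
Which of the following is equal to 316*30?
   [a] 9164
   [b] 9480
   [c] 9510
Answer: b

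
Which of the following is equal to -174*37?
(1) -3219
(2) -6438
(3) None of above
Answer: 2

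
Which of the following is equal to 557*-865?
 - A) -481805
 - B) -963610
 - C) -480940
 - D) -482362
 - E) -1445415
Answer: A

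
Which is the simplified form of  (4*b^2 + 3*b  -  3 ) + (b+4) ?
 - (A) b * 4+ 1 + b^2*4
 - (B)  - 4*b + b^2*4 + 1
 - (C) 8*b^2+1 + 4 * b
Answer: A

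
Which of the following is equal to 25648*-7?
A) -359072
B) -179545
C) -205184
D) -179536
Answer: D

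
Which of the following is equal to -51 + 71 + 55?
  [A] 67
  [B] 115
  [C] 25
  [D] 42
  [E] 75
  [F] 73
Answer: E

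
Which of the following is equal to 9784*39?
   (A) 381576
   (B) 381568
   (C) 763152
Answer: A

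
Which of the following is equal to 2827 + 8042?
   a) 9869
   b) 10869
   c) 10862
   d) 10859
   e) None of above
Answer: b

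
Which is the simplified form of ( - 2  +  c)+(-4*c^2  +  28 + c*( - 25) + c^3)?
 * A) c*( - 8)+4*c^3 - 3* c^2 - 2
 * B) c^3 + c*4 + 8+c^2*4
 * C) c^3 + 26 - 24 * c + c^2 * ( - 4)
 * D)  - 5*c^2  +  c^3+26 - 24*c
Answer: C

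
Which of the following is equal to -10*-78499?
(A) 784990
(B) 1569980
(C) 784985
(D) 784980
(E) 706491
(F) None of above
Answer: A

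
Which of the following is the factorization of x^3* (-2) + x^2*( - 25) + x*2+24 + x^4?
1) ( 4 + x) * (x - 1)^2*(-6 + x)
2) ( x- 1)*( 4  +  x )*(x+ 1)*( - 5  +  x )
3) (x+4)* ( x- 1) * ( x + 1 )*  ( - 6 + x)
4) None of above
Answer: 3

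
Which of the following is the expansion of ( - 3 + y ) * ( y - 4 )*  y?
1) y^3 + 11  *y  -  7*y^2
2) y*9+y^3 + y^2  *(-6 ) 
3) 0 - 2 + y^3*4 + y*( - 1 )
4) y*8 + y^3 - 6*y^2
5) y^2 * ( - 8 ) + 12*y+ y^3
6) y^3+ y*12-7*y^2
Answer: 6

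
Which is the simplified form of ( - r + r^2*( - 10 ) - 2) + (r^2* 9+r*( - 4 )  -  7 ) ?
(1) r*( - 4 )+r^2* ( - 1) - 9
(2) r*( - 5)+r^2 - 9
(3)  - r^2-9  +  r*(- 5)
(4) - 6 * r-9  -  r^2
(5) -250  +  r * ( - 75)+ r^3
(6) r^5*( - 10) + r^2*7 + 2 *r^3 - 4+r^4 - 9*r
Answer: 3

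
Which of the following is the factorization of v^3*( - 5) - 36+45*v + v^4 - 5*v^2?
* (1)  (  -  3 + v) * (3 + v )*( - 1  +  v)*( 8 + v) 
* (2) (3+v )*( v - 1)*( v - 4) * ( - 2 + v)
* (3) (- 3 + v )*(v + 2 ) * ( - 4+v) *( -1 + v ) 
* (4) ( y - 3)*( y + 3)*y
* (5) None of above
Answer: 5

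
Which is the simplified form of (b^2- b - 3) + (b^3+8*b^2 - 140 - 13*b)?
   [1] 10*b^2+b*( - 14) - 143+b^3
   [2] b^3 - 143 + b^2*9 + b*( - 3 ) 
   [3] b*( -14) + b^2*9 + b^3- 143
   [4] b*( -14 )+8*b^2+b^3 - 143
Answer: 3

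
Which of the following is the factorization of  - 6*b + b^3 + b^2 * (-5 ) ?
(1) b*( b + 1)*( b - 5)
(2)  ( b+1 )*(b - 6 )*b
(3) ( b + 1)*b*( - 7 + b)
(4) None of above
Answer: 2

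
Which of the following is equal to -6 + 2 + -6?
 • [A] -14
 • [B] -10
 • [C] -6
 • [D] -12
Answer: B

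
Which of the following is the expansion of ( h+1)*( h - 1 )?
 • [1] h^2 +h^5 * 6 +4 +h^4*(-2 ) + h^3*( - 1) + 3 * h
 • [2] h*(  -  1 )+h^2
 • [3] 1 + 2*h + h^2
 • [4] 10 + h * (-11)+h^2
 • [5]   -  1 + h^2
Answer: 5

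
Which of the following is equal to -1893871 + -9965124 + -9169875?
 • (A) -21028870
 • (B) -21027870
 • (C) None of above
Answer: A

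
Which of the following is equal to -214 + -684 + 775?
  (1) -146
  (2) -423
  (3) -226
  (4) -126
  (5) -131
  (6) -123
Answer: 6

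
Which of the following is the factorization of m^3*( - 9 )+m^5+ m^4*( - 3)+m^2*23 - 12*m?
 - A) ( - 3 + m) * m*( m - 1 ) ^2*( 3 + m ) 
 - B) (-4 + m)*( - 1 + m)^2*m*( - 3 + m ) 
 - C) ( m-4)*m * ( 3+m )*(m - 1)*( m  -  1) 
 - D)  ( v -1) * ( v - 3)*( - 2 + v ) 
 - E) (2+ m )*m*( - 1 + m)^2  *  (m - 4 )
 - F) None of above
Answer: C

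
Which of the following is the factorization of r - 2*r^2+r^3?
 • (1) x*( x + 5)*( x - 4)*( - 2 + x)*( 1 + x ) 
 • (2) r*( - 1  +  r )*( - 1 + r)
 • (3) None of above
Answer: 2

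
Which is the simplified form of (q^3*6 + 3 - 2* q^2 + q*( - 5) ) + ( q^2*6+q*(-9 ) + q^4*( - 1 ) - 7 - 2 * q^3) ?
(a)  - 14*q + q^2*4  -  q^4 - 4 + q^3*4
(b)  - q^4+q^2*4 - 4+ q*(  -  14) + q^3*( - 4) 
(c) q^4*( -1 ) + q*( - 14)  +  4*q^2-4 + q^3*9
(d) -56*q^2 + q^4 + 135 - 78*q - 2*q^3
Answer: a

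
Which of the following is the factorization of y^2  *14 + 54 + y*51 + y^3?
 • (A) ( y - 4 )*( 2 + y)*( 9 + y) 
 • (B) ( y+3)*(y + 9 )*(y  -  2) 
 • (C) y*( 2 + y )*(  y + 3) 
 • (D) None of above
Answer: D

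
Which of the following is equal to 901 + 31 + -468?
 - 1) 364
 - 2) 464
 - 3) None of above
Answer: 2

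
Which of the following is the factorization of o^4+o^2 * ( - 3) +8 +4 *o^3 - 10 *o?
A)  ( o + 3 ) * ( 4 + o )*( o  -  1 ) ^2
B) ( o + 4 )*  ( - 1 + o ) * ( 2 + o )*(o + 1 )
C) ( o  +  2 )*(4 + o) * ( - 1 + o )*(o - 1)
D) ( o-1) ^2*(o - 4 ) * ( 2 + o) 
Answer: C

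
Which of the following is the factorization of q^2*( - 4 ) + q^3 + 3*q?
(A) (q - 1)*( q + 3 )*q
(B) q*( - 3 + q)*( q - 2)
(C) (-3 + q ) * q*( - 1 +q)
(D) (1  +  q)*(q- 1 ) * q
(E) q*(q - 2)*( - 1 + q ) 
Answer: C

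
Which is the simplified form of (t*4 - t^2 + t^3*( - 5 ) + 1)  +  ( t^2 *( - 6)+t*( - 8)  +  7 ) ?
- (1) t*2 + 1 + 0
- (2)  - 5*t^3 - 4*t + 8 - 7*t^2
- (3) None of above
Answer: 2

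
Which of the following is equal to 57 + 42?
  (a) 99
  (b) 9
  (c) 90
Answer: a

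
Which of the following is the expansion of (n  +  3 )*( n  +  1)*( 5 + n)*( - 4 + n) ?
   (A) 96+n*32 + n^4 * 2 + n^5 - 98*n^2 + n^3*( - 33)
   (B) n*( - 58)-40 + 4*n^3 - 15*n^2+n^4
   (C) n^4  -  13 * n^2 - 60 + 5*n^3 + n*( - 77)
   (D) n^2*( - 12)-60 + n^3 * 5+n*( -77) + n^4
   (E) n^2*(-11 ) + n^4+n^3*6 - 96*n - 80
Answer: C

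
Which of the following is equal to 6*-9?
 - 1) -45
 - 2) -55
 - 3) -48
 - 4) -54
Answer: 4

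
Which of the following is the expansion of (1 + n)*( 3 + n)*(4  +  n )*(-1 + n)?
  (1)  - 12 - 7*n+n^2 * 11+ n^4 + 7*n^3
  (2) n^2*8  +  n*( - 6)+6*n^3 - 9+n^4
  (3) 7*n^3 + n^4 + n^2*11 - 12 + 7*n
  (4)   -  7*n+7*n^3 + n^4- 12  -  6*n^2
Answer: 1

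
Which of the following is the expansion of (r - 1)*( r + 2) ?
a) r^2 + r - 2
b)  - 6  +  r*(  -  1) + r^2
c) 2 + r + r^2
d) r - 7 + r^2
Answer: a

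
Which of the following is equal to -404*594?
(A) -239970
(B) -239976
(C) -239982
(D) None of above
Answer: B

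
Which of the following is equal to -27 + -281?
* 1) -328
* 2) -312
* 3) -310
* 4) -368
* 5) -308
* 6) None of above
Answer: 5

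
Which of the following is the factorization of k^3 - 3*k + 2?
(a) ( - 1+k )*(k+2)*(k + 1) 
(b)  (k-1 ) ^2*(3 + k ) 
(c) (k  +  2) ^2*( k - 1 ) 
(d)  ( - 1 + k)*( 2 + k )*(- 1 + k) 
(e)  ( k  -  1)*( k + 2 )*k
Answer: d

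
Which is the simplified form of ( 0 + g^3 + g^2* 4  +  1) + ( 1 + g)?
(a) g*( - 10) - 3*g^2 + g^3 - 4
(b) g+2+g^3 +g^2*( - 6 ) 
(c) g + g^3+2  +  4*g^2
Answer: c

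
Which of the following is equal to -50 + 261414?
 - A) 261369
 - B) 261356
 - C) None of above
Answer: C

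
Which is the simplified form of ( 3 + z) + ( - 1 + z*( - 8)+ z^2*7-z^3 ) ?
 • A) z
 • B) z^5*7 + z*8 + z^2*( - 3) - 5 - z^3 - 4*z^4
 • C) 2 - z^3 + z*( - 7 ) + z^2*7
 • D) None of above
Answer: C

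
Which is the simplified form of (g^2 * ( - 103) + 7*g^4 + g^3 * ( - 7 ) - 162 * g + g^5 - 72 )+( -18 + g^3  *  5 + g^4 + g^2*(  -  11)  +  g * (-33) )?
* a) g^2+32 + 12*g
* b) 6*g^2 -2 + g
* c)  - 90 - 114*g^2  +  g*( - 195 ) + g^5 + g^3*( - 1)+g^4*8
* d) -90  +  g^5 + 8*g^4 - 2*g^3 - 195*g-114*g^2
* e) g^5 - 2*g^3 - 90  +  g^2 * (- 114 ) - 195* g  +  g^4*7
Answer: d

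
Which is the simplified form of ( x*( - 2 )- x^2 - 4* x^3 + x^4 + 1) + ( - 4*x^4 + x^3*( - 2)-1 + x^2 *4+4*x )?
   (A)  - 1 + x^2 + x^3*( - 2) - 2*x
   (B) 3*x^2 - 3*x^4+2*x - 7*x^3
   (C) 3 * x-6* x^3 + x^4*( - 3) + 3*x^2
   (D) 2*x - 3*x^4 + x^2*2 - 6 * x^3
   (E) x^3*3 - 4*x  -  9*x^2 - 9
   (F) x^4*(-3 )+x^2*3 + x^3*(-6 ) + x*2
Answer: F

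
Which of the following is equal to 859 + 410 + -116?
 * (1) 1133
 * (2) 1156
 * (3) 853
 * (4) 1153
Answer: 4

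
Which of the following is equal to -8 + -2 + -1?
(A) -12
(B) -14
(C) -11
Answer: C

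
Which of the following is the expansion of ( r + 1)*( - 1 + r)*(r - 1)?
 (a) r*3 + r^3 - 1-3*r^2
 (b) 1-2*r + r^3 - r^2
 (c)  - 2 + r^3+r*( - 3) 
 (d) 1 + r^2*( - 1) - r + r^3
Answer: d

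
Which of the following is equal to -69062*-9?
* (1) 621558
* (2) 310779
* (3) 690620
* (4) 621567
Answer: 1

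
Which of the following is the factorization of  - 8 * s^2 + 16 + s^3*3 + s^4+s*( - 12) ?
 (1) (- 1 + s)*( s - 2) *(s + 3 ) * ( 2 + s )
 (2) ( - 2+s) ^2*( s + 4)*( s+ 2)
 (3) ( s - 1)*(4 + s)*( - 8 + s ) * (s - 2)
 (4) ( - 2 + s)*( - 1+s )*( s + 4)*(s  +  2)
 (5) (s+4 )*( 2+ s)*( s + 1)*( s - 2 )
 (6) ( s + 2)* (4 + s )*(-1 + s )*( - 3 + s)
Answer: 4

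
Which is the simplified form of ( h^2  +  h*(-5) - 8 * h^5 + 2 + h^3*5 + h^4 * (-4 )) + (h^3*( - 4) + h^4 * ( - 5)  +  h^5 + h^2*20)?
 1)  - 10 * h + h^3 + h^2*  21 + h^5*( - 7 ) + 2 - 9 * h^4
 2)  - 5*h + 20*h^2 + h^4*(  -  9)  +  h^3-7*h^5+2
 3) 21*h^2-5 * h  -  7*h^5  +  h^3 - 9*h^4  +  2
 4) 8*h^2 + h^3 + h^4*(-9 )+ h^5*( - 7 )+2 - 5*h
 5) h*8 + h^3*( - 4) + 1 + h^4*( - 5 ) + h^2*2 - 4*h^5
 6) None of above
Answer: 3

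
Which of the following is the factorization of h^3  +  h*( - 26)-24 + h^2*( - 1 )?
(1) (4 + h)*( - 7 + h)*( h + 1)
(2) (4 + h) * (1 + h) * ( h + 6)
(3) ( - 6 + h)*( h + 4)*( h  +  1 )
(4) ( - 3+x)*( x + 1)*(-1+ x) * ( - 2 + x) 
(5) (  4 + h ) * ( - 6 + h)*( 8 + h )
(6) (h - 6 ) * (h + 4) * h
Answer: 3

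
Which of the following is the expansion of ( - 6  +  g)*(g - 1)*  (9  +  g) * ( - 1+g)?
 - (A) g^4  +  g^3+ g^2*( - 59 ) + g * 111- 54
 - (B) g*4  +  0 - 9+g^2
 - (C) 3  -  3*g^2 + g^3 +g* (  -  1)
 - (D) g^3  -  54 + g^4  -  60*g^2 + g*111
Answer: A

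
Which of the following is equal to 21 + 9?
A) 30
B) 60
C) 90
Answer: A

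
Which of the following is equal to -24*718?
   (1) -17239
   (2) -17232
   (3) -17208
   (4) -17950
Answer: 2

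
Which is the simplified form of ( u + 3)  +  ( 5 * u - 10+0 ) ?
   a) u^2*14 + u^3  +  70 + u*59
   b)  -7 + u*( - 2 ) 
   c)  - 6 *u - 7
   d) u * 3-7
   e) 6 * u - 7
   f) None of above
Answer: e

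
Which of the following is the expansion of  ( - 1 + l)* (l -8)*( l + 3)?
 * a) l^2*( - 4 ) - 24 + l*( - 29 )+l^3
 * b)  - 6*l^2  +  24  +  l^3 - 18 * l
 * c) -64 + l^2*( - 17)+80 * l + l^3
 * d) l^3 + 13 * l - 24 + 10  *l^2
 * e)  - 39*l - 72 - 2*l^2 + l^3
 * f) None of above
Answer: f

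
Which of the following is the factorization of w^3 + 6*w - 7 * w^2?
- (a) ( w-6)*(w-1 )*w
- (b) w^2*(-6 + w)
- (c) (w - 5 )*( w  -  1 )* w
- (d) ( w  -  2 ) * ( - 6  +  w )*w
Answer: a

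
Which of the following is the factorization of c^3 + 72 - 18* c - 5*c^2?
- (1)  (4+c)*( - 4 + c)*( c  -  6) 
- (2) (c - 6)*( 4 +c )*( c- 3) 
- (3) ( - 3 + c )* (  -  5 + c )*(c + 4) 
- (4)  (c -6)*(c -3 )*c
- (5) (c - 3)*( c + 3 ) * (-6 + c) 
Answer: 2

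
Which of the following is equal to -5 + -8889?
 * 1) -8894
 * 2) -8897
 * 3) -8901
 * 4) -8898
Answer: 1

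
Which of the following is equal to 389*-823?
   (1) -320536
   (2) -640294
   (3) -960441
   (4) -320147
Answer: 4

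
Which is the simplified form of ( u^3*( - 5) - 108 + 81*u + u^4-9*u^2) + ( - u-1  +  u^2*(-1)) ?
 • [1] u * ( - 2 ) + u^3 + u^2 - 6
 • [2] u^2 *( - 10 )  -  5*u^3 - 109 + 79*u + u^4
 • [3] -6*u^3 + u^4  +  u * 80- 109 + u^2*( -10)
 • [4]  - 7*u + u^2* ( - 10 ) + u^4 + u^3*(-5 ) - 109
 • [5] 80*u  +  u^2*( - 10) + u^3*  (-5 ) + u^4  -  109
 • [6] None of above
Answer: 5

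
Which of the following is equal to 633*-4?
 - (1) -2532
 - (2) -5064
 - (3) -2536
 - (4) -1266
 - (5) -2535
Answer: 1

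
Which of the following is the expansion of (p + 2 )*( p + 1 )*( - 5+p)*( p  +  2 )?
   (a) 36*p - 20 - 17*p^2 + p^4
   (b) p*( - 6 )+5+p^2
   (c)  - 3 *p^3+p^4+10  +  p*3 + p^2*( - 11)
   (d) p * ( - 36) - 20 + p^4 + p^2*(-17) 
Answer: d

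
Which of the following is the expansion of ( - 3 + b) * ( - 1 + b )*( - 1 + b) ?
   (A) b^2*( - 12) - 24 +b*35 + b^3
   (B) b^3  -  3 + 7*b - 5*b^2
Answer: B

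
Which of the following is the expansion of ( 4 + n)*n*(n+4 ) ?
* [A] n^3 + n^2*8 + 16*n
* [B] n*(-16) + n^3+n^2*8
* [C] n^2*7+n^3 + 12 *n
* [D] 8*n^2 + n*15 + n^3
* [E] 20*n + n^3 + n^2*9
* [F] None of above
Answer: A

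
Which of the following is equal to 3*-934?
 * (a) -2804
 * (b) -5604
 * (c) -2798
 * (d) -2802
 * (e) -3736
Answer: d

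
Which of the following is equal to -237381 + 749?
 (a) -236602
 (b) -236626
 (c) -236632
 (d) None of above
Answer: c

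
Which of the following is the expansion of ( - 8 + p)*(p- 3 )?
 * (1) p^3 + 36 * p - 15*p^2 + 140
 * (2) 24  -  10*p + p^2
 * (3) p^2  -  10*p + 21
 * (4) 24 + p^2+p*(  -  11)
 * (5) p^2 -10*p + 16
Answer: 4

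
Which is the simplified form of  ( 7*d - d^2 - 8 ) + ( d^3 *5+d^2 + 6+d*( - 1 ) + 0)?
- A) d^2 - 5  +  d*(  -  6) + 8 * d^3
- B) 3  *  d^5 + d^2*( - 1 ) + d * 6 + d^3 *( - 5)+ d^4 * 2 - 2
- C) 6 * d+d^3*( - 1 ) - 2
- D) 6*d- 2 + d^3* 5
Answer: D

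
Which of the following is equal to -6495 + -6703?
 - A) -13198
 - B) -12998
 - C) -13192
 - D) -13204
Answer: A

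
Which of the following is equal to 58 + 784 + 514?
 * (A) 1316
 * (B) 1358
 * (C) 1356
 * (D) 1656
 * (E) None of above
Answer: C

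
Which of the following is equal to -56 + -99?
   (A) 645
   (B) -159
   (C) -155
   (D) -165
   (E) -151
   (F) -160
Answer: C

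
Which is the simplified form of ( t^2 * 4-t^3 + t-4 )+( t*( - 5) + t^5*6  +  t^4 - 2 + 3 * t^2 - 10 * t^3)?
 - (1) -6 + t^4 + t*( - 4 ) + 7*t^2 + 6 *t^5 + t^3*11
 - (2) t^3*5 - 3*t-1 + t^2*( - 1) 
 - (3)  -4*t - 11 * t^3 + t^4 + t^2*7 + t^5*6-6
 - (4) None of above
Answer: 3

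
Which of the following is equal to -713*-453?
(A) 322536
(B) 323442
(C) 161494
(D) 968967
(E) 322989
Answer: E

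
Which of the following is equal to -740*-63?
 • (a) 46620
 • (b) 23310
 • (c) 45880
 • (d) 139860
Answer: a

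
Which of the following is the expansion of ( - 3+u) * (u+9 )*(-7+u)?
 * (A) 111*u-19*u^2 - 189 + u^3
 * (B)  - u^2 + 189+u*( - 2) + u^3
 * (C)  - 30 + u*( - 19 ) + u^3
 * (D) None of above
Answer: D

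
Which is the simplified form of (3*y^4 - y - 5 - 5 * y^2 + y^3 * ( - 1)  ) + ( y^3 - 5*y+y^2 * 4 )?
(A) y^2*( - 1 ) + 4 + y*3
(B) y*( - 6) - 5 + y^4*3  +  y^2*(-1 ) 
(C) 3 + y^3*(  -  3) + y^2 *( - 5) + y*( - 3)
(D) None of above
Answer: B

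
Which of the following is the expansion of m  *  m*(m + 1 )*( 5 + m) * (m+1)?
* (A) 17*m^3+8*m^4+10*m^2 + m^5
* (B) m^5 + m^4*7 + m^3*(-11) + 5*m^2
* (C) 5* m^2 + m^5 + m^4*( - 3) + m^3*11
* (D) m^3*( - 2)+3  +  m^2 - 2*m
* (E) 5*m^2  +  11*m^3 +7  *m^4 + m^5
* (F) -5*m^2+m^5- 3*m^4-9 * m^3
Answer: E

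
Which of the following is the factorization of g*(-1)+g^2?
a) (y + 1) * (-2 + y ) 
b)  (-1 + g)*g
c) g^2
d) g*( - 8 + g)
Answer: b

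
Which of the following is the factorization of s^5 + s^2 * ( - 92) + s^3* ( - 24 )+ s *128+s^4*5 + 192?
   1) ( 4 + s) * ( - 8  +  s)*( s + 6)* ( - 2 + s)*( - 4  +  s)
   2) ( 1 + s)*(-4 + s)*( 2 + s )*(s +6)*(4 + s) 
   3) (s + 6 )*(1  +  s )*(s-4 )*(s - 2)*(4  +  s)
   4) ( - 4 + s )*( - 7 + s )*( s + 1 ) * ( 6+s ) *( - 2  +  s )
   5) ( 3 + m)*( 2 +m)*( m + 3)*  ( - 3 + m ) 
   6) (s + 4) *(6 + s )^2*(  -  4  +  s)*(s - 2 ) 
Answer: 3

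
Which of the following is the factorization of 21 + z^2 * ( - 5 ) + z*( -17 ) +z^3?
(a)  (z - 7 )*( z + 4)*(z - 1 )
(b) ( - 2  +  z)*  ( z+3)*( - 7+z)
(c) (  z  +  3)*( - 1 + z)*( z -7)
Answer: c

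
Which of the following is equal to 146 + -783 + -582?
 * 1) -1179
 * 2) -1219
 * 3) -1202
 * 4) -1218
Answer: 2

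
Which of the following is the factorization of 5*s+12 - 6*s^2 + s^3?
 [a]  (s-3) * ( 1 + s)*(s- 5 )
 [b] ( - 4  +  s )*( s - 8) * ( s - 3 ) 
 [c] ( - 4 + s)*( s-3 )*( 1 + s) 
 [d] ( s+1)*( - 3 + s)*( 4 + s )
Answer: c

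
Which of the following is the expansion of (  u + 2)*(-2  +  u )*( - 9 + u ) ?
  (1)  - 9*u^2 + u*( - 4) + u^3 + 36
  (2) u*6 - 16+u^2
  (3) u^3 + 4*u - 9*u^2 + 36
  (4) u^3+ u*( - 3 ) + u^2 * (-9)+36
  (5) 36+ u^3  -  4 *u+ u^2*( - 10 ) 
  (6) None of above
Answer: 1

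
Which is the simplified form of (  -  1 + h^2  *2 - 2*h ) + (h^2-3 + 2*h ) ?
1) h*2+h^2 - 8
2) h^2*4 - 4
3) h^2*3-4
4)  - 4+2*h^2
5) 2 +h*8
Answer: 3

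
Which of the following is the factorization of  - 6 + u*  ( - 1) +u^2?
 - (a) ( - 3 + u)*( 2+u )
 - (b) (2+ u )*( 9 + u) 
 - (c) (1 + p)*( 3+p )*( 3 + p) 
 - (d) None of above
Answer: a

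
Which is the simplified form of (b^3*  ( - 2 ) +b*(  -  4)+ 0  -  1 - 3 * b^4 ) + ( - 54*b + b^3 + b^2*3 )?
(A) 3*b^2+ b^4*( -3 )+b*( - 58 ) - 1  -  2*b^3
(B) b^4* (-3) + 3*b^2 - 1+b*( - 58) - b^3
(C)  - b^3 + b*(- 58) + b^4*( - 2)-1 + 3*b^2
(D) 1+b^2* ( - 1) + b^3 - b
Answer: B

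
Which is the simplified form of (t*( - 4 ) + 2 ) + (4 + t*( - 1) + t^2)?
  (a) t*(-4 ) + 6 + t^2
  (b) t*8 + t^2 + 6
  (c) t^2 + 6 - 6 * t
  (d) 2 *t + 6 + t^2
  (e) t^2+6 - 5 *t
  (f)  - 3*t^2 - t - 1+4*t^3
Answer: e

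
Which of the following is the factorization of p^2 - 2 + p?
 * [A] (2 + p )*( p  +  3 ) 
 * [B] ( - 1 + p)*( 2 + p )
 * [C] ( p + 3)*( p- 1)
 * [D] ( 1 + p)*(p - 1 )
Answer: B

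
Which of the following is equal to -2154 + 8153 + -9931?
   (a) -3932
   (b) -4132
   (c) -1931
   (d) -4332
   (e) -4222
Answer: a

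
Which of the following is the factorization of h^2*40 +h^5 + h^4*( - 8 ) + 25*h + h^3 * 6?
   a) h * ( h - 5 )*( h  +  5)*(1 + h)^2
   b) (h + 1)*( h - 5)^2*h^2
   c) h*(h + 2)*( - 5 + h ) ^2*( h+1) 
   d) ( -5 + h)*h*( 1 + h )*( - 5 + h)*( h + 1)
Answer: d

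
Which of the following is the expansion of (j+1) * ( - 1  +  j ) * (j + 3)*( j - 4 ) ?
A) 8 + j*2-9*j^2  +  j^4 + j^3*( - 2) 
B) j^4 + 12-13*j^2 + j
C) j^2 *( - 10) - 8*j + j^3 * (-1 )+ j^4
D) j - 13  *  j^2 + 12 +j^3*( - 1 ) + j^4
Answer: D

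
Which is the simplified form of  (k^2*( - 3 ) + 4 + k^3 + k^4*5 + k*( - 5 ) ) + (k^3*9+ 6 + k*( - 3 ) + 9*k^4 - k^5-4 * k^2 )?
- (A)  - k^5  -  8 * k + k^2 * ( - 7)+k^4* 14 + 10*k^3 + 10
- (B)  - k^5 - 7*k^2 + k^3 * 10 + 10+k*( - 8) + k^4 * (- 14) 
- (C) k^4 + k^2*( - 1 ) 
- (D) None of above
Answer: A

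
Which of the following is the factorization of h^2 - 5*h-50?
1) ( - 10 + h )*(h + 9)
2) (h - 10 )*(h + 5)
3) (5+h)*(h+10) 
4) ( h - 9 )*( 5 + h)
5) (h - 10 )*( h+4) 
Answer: 2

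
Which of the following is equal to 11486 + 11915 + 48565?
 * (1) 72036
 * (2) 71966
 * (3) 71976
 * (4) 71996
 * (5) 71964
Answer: 2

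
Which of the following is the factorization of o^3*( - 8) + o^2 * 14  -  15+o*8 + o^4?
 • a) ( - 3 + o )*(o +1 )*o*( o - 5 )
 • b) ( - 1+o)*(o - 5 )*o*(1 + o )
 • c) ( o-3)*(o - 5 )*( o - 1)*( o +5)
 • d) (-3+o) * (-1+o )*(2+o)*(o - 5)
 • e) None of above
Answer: e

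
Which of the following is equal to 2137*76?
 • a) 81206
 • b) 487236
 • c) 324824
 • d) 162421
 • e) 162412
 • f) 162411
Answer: e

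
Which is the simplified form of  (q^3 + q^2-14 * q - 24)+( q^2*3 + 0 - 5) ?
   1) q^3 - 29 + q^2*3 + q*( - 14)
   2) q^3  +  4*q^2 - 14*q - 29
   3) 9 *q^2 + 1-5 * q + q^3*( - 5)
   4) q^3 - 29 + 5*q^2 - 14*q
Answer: 2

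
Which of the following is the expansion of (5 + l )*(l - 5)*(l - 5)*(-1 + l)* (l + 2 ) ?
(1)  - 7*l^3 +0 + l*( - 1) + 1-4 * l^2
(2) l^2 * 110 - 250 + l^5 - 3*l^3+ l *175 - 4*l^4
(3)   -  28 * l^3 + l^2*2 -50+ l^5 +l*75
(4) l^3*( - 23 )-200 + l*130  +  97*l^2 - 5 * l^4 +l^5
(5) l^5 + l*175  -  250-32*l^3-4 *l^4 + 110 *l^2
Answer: 5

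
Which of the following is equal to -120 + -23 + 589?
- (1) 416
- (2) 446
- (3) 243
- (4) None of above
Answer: 2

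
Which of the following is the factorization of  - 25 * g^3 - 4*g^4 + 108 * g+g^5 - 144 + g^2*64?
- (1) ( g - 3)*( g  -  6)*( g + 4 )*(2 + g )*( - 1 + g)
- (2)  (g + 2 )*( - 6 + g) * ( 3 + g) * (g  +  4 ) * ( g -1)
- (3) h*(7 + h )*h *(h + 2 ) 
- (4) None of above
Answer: 1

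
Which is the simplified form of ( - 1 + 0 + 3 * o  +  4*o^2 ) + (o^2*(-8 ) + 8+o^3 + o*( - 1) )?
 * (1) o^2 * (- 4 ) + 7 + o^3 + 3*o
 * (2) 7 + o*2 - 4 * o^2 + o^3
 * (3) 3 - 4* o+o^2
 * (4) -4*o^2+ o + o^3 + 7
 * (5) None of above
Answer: 2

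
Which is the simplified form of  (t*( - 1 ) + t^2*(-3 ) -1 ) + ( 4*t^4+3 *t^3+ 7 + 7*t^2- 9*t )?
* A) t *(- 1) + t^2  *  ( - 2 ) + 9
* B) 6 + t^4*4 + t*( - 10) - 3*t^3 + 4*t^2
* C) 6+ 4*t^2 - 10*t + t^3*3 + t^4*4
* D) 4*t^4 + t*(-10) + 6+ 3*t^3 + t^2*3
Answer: C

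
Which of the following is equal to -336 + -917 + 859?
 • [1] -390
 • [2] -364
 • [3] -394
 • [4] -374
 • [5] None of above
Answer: 3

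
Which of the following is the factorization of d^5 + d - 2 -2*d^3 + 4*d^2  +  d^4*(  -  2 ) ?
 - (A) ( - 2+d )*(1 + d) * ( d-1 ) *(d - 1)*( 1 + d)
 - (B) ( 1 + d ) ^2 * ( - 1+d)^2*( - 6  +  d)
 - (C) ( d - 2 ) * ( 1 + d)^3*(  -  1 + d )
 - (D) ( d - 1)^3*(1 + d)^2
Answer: A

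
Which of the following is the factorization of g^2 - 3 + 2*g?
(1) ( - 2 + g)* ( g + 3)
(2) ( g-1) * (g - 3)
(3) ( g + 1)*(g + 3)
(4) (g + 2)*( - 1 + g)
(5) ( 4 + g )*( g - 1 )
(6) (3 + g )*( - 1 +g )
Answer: 6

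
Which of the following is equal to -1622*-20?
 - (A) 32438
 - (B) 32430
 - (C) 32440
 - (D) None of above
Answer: C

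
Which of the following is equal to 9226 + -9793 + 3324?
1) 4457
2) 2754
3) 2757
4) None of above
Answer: 3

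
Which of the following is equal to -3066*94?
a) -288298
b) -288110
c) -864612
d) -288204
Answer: d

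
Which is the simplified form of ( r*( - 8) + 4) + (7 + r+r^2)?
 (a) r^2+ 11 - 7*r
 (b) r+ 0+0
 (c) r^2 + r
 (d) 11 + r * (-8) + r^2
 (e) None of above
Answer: a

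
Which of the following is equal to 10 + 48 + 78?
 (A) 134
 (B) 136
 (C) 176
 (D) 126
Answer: B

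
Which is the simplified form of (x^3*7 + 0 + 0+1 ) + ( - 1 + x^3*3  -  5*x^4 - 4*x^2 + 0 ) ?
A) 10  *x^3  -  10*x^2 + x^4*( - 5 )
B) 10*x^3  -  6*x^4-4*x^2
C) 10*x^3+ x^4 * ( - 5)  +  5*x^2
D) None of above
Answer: D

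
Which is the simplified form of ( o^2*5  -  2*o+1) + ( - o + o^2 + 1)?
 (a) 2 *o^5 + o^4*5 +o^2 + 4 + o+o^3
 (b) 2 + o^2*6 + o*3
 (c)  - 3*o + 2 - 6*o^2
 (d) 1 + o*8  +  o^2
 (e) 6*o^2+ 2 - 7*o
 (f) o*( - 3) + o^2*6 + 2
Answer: f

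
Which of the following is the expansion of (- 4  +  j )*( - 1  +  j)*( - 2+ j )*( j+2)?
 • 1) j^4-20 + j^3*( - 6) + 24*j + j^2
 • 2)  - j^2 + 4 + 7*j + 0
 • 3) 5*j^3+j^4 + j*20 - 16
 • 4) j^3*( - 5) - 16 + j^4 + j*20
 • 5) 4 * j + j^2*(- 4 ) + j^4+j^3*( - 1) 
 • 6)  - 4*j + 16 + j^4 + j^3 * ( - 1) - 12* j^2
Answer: 4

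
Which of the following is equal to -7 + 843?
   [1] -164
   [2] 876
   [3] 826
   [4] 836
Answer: 4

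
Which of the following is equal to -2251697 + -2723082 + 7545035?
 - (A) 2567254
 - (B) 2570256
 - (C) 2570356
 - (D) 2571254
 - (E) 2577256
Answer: B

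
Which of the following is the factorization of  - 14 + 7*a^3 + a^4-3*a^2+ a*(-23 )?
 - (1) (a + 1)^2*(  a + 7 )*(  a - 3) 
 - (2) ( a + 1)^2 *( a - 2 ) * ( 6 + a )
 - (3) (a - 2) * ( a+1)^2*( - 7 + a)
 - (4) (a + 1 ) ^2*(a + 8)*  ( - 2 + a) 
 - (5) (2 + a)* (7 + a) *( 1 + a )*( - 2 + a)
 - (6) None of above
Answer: 6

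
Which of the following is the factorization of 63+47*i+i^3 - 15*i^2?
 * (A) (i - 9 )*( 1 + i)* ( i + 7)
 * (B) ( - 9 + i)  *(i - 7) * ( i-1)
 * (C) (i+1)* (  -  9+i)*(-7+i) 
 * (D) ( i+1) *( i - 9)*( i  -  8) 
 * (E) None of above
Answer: C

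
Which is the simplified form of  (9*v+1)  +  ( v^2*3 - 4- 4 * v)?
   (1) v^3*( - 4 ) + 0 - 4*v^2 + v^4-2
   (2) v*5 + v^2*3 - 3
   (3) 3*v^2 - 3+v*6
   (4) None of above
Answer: 2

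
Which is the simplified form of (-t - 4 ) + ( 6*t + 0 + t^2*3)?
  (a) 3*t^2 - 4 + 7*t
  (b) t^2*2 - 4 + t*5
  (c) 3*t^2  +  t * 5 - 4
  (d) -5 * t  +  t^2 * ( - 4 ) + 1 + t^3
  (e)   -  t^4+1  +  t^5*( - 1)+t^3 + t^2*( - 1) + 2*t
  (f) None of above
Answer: c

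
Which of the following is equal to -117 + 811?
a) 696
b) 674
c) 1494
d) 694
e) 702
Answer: d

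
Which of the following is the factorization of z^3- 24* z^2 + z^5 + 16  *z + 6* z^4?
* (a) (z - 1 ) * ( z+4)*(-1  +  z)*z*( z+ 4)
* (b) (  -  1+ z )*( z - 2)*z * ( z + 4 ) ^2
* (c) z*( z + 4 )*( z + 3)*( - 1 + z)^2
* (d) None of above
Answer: a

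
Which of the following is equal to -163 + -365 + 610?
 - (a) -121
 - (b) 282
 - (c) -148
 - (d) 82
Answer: d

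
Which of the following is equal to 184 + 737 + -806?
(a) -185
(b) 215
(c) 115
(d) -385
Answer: c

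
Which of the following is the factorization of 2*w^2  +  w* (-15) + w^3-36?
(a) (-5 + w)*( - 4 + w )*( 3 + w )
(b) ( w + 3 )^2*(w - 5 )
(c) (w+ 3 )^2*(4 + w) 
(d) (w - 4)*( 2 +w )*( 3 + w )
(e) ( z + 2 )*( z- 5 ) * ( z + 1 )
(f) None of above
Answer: f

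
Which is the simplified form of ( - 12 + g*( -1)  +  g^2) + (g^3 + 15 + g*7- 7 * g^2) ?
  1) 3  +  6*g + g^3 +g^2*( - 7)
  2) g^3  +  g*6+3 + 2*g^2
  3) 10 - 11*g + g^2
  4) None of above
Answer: 4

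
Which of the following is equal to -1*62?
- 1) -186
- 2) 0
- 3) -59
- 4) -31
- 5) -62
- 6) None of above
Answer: 5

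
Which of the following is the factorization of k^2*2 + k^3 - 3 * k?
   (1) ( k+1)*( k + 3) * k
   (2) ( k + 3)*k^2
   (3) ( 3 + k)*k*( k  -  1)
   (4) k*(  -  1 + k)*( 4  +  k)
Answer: 3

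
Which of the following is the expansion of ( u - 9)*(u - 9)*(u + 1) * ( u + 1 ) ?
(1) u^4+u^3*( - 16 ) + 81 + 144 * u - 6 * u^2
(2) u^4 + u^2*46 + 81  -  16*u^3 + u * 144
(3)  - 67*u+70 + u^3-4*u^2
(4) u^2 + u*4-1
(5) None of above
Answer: 2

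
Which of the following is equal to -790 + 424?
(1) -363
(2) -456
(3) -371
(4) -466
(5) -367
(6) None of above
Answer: 6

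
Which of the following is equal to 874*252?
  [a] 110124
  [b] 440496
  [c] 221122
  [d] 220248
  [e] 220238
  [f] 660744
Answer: d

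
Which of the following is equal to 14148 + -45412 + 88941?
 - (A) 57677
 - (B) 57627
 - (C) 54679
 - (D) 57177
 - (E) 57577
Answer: A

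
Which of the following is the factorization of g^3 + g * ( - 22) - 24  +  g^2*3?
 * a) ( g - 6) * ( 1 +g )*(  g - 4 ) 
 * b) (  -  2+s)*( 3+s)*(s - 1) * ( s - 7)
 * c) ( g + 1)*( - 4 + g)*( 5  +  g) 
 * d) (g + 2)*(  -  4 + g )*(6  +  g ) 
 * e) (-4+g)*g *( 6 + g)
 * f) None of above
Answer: f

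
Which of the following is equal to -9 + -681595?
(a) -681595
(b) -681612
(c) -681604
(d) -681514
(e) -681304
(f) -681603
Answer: c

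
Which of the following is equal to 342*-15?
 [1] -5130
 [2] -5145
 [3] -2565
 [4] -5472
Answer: 1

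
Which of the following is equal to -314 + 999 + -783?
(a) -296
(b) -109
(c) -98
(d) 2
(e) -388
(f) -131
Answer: c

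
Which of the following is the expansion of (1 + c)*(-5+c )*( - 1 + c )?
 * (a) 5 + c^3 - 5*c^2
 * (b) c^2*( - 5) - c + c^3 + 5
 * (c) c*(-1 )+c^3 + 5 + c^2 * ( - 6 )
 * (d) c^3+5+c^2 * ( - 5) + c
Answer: b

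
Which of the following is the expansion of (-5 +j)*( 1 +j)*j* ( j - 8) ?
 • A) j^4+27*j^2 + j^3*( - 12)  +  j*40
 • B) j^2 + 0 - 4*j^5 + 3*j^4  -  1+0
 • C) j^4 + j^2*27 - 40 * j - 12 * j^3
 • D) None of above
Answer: A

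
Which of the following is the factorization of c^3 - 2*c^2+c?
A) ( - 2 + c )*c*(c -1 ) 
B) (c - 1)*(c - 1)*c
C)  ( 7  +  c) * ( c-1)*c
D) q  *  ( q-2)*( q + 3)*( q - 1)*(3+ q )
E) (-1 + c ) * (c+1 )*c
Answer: B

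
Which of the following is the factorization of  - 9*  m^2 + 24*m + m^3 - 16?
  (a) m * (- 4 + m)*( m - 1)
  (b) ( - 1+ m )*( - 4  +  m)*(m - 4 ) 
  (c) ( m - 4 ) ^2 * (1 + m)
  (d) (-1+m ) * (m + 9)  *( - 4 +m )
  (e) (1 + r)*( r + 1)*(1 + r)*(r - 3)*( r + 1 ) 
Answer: b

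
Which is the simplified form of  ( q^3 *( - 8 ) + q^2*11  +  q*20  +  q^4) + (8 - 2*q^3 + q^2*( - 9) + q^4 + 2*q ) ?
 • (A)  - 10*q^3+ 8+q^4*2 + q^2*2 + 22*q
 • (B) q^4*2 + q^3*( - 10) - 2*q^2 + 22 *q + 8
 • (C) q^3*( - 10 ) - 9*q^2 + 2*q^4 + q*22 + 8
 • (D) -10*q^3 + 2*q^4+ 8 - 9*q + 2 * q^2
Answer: A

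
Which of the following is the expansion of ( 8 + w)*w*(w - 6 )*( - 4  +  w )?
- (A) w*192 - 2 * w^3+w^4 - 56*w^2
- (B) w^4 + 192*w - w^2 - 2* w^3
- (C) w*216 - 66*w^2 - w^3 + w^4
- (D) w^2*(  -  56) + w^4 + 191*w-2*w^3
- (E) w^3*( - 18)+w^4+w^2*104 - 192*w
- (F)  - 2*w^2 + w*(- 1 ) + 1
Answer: A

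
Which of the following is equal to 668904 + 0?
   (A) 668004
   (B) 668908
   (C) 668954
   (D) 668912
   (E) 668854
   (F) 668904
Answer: F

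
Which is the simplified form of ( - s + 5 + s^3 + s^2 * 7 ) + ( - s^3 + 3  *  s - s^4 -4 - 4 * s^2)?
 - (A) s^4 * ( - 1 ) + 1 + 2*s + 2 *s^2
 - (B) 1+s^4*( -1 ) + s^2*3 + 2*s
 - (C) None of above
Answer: B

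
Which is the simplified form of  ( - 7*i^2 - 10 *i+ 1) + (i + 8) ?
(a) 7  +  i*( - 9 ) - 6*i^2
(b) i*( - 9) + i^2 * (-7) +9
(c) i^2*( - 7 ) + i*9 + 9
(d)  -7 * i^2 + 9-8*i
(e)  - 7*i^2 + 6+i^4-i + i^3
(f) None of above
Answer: b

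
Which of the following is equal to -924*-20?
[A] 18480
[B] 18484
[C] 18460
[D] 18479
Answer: A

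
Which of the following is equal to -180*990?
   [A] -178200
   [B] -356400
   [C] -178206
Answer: A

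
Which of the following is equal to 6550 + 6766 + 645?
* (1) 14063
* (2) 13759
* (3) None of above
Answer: 3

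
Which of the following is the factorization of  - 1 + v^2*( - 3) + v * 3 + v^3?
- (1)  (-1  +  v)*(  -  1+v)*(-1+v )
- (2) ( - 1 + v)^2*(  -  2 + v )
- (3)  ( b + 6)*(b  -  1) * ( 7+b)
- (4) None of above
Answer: 1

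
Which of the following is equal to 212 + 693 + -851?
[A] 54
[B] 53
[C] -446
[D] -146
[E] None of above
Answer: A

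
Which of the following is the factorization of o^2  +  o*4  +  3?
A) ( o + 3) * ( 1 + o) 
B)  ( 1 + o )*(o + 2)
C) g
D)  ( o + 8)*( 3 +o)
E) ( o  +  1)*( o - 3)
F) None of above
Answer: A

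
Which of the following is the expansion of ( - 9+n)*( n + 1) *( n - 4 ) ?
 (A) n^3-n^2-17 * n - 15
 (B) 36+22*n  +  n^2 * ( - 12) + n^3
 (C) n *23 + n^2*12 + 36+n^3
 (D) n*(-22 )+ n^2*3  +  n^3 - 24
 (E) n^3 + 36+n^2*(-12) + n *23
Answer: E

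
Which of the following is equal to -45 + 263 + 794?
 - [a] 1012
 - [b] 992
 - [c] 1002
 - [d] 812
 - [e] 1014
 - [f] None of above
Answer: a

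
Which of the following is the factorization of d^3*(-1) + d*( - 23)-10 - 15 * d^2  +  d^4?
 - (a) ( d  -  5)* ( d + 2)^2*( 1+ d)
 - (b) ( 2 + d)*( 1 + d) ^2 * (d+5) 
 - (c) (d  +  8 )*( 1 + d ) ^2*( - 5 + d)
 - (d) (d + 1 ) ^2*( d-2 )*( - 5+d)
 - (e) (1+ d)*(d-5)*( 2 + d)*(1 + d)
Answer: e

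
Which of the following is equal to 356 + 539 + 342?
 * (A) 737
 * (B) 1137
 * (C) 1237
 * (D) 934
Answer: C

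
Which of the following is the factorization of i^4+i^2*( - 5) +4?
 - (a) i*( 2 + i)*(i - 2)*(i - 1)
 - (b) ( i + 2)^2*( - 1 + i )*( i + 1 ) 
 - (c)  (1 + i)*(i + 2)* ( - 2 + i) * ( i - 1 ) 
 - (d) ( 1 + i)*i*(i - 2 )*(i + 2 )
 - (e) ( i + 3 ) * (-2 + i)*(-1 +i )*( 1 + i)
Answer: c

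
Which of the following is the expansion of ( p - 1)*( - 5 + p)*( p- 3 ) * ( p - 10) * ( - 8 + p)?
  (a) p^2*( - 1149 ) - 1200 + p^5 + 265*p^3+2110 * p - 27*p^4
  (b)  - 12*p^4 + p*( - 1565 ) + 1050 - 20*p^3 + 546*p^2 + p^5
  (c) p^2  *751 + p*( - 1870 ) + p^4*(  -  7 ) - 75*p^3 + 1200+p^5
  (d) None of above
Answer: a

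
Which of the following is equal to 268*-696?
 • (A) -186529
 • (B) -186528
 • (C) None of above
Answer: B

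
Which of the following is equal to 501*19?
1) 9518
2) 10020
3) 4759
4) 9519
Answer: 4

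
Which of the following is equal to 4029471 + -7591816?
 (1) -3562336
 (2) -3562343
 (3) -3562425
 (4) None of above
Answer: 4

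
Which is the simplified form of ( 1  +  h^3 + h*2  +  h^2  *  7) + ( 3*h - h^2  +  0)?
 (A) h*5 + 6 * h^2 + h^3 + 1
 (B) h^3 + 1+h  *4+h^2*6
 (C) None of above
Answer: A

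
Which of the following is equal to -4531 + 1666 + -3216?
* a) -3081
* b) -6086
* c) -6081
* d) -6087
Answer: c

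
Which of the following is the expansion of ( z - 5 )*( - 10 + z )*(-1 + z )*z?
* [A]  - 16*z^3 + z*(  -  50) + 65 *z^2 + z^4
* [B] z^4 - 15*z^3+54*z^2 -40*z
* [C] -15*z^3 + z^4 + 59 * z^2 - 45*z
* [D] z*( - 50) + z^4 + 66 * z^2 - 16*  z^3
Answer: A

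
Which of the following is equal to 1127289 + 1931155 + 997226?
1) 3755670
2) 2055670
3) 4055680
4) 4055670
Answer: 4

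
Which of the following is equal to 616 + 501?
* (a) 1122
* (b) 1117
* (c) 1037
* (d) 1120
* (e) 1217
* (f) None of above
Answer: b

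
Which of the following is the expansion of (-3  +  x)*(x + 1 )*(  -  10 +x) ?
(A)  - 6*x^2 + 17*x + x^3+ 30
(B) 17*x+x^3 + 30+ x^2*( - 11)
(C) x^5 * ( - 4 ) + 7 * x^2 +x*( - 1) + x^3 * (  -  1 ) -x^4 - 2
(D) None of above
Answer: D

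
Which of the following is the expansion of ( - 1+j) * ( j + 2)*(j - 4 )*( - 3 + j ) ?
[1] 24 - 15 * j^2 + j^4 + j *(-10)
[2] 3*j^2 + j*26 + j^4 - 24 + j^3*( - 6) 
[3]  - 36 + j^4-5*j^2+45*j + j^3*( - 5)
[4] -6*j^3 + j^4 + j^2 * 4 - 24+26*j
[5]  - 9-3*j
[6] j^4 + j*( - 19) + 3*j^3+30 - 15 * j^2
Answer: 2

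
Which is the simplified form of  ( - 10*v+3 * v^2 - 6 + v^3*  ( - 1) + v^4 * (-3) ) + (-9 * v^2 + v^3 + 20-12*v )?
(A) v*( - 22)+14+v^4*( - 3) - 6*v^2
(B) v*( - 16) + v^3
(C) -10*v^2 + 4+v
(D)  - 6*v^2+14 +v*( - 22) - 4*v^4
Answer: A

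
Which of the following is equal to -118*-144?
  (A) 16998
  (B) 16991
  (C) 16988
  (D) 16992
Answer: D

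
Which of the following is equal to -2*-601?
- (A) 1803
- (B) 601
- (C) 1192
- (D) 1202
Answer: D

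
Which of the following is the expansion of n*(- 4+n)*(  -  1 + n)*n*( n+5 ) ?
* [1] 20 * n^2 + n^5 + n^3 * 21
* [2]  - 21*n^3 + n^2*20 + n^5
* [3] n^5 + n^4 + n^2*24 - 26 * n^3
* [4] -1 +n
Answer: 2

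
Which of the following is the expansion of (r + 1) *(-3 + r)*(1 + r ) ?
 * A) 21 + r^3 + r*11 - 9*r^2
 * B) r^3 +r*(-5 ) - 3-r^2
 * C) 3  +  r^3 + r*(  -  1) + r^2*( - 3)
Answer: B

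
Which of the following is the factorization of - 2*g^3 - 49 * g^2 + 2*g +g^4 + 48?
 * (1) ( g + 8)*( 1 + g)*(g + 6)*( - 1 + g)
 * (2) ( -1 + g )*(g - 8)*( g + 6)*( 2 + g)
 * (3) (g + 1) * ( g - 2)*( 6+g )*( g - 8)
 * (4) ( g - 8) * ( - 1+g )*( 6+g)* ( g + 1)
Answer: 4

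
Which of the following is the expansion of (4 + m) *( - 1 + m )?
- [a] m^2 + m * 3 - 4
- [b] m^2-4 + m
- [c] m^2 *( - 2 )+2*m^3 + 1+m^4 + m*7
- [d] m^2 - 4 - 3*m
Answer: a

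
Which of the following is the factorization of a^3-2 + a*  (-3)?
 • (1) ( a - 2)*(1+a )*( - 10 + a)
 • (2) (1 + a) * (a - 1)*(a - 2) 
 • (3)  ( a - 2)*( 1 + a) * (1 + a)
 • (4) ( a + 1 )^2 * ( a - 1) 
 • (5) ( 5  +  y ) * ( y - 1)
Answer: 3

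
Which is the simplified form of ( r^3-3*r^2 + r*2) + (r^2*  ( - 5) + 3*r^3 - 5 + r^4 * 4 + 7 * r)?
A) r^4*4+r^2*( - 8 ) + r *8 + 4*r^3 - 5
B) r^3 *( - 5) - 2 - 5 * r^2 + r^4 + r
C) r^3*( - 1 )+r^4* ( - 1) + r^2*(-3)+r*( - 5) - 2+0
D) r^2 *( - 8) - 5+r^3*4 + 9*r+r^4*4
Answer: D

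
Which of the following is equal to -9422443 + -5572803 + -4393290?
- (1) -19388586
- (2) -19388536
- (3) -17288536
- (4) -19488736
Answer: 2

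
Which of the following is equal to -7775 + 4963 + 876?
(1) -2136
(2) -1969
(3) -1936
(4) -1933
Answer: 3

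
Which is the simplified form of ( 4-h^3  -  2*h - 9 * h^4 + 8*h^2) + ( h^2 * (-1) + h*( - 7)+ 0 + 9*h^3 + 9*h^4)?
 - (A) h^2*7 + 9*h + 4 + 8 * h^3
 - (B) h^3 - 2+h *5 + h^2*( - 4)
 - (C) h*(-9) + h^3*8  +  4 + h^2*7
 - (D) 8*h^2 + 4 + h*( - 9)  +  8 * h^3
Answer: C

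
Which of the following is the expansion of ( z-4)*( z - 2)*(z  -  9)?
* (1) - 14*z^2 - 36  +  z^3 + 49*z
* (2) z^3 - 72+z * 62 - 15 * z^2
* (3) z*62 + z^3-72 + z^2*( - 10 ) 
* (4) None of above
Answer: 2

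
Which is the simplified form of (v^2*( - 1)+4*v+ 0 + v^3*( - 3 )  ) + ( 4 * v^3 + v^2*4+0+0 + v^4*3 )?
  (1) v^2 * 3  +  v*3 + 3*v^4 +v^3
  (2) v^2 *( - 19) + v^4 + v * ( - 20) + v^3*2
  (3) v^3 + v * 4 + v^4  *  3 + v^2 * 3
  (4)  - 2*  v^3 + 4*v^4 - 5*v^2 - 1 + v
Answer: 3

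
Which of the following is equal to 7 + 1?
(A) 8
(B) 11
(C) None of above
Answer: A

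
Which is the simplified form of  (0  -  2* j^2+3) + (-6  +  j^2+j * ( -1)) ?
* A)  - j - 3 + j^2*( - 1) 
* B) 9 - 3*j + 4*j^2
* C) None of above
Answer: A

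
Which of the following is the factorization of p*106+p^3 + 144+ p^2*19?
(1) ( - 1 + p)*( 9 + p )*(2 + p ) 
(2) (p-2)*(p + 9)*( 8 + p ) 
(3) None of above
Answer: 3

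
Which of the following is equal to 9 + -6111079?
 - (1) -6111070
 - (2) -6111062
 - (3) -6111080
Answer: 1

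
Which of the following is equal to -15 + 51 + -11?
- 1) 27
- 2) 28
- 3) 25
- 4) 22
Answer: 3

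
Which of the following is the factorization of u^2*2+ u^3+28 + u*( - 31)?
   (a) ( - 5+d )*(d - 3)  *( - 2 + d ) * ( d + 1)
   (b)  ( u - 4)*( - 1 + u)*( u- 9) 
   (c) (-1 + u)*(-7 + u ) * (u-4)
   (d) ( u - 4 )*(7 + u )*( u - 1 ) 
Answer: d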